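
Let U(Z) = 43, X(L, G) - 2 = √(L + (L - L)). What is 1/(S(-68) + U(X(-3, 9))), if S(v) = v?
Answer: -1/25 ≈ -0.040000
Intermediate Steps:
X(L, G) = 2 + √L (X(L, G) = 2 + √(L + (L - L)) = 2 + √(L + 0) = 2 + √L)
1/(S(-68) + U(X(-3, 9))) = 1/(-68 + 43) = 1/(-25) = -1/25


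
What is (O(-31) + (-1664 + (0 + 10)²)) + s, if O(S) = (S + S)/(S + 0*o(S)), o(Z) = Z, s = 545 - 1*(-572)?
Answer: -445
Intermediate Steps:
s = 1117 (s = 545 + 572 = 1117)
O(S) = 2 (O(S) = (S + S)/(S + 0*S) = (2*S)/(S + 0) = (2*S)/S = 2)
(O(-31) + (-1664 + (0 + 10)²)) + s = (2 + (-1664 + (0 + 10)²)) + 1117 = (2 + (-1664 + 10²)) + 1117 = (2 + (-1664 + 100)) + 1117 = (2 - 1564) + 1117 = -1562 + 1117 = -445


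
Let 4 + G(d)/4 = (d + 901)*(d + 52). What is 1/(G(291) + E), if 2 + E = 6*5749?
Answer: 1/1669900 ≈ 5.9884e-7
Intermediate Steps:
G(d) = -16 + 4*(52 + d)*(901 + d) (G(d) = -16 + 4*((d + 901)*(d + 52)) = -16 + 4*((901 + d)*(52 + d)) = -16 + 4*((52 + d)*(901 + d)) = -16 + 4*(52 + d)*(901 + d))
E = 34492 (E = -2 + 6*5749 = -2 + 34494 = 34492)
1/(G(291) + E) = 1/((187392 + 4*291² + 3812*291) + 34492) = 1/((187392 + 4*84681 + 1109292) + 34492) = 1/((187392 + 338724 + 1109292) + 34492) = 1/(1635408 + 34492) = 1/1669900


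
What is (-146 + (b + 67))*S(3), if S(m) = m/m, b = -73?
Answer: -152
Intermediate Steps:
S(m) = 1
(-146 + (b + 67))*S(3) = (-146 + (-73 + 67))*1 = (-146 - 6)*1 = -152*1 = -152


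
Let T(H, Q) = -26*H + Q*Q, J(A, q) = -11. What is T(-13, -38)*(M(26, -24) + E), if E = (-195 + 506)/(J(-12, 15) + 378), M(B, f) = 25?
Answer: 16904052/367 ≈ 46060.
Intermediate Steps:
T(H, Q) = Q² - 26*H (T(H, Q) = -26*H + Q² = Q² - 26*H)
E = 311/367 (E = (-195 + 506)/(-11 + 378) = 311/367 ≈ 0.84741)
T(-13, -38)*(M(26, -24) + E) = ((-38)² - 26*(-13))*(25 + 311/367) = (1444 + 338)*(9486/367) = 1782*(9486/367) = 16904052/367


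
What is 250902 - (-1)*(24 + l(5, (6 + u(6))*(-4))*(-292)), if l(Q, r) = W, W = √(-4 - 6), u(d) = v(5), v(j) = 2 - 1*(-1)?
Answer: 250926 - 292*I*√10 ≈ 2.5093e+5 - 923.38*I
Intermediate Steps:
v(j) = 3 (v(j) = 2 + 1 = 3)
u(d) = 3
W = I*√10 (W = √(-10) = I*√10 ≈ 3.1623*I)
l(Q, r) = I*√10
250902 - (-1)*(24 + l(5, (6 + u(6))*(-4))*(-292)) = 250902 - (-1)*(24 + (I*√10)*(-292)) = 250902 - (-1)*(24 - 292*I*√10) = 250902 - (-24 + 292*I*√10) = 250902 + (24 - 292*I*√10) = 250926 - 292*I*√10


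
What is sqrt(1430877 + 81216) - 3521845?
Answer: -3521845 + sqrt(1512093) ≈ -3.5206e+6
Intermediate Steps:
sqrt(1430877 + 81216) - 3521845 = sqrt(1512093) - 3521845 = -3521845 + sqrt(1512093)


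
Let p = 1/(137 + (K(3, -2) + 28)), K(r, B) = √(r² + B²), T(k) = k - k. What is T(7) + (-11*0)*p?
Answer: 0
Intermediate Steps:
T(k) = 0
K(r, B) = √(B² + r²)
p = 1/(165 + √13) (p = 1/(137 + (√((-2)² + 3²) + 28)) = 1/(137 + (√(4 + 9) + 28)) = 1/(137 + (√13 + 28)) = 1/(137 + (28 + √13)) = 1/(165 + √13) ≈ 0.0059310)
T(7) + (-11*0)*p = 0 + (-11*0)*(165/27212 - √13/27212) = 0 + 0*(165/27212 - √13/27212) = 0 + 0 = 0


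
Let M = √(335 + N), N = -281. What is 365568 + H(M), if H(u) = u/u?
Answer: 365569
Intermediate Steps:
M = 3*√6 (M = √(335 - 281) = √54 = 3*√6 ≈ 7.3485)
H(u) = 1
365568 + H(M) = 365568 + 1 = 365569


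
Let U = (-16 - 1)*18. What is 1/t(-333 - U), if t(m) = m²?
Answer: 1/729 ≈ 0.0013717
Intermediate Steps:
U = -306 (U = -17*18 = -306)
1/t(-333 - U) = 1/((-333 - 1*(-306))²) = 1/((-333 + 306)²) = 1/((-27)²) = 1/729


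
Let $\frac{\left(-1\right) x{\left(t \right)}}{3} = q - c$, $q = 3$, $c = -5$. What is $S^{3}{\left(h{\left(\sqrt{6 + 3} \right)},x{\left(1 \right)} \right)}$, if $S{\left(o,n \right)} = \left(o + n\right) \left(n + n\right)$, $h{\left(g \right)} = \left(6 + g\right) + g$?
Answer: $191102976$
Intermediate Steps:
$x{\left(t \right)} = -24$ ($x{\left(t \right)} = - 3 \left(3 - -5\right) = - 3 \left(3 + 5\right) = \left(-3\right) 8 = -24$)
$h{\left(g \right)} = 6 + 2 g$
$S{\left(o,n \right)} = 2 n \left(n + o\right)$ ($S{\left(o,n \right)} = \left(n + o\right) 2 n = 2 n \left(n + o\right)$)
$S^{3}{\left(h{\left(\sqrt{6 + 3} \right)},x{\left(1 \right)} \right)} = \left(2 \left(-24\right) \left(-24 + \left(6 + 2 \sqrt{6 + 3}\right)\right)\right)^{3} = \left(2 \left(-24\right) \left(-24 + \left(6 + 2 \sqrt{9}\right)\right)\right)^{3} = \left(2 \left(-24\right) \left(-24 + \left(6 + 2 \cdot 3\right)\right)\right)^{3} = \left(2 \left(-24\right) \left(-24 + \left(6 + 6\right)\right)\right)^{3} = \left(2 \left(-24\right) \left(-24 + 12\right)\right)^{3} = \left(2 \left(-24\right) \left(-12\right)\right)^{3} = 576^{3} = 191102976$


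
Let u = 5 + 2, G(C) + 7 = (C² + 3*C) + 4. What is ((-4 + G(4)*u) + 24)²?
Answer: 38025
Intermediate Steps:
G(C) = -3 + C² + 3*C (G(C) = -7 + ((C² + 3*C) + 4) = -7 + (4 + C² + 3*C) = -3 + C² + 3*C)
u = 7
((-4 + G(4)*u) + 24)² = ((-4 + (-3 + 4² + 3*4)*7) + 24)² = ((-4 + (-3 + 16 + 12)*7) + 24)² = ((-4 + 25*7) + 24)² = ((-4 + 175) + 24)² = (171 + 24)² = 195² = 38025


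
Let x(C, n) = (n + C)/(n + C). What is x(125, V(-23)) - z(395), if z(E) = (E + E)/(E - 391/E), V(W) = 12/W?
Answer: -78208/77817 ≈ -1.0050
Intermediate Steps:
x(C, n) = 1 (x(C, n) = (C + n)/(C + n) = 1)
z(E) = 2*E/(E - 391/E) (z(E) = (2*E)/(E - 391/E) = 2*E/(E - 391/E))
x(125, V(-23)) - z(395) = 1 - 2*395²/(-391 + 395²) = 1 - 2*156025/(-391 + 156025) = 1 - 2*156025/155634 = 1 - 1*156025/77817 = 1 - 156025/77817 = -78208/77817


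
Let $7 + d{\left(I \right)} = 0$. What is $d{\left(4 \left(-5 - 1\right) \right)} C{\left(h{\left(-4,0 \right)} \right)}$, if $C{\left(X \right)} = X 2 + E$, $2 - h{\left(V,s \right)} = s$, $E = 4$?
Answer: $-56$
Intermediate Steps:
$h{\left(V,s \right)} = 2 - s$
$C{\left(X \right)} = 4 + 2 X$ ($C{\left(X \right)} = X 2 + 4 = 2 X + 4 = 4 + 2 X$)
$d{\left(I \right)} = -7$ ($d{\left(I \right)} = -7 + 0 = -7$)
$d{\left(4 \left(-5 - 1\right) \right)} C{\left(h{\left(-4,0 \right)} \right)} = - 7 \left(4 + 2 \left(2 - 0\right)\right) = - 7 \left(4 + 2 \left(2 + 0\right)\right) = - 7 \left(4 + 2 \cdot 2\right) = - 7 \left(4 + 4\right) = \left(-7\right) 8 = -56$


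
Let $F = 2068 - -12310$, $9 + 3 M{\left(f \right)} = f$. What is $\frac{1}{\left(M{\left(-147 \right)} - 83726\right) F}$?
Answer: $- \frac{1}{1204560084} \approx -8.3018 \cdot 10^{-10}$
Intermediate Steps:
$M{\left(f \right)} = -3 + \frac{f}{3}$
$F = 14378$ ($F = 2068 + 12310 = 14378$)
$\frac{1}{\left(M{\left(-147 \right)} - 83726\right) F} = \frac{1}{\left(\left(-3 + \frac{1}{3} \left(-147\right)\right) - 83726\right) 14378} = \frac{1}{\left(-3 - 49\right) - 83726} \cdot \frac{1}{14378} = \frac{1}{-52 - 83726} \cdot \frac{1}{14378} = \frac{1}{-83778} \cdot \frac{1}{14378} = \left(- \frac{1}{83778}\right) \frac{1}{14378} = - \frac{1}{1204560084}$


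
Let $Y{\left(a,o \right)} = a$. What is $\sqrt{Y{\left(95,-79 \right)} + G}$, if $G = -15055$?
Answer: $4 i \sqrt{935} \approx 122.31 i$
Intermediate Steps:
$\sqrt{Y{\left(95,-79 \right)} + G} = \sqrt{95 - 15055} = \sqrt{-14960} = 4 i \sqrt{935}$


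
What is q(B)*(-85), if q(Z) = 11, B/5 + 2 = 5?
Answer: -935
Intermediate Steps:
B = 15 (B = -10 + 5*5 = -10 + 25 = 15)
q(B)*(-85) = 11*(-85) = -935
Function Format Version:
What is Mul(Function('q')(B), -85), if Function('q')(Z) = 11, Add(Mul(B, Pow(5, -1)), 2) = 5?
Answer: -935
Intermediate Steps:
B = 15 (B = Add(-10, Mul(5, 5)) = Add(-10, 25) = 15)
Mul(Function('q')(B), -85) = Mul(11, -85) = -935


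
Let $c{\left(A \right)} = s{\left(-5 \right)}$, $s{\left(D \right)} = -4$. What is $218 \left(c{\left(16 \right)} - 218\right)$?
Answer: $-48396$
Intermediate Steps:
$c{\left(A \right)} = -4$
$218 \left(c{\left(16 \right)} - 218\right) = 218 \left(-4 - 218\right) = 218 \left(-222\right) = -48396$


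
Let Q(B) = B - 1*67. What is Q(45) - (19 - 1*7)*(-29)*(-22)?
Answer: -7678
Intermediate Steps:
Q(B) = -67 + B (Q(B) = B - 67 = -67 + B)
Q(45) - (19 - 1*7)*(-29)*(-22) = (-67 + 45) - (19 - 1*7)*(-29)*(-22) = -22 - (19 - 7)*(-29)*(-22) = -22 - 12*(-29)*(-22) = -22 - (-348)*(-22) = -22 - 1*7656 = -22 - 7656 = -7678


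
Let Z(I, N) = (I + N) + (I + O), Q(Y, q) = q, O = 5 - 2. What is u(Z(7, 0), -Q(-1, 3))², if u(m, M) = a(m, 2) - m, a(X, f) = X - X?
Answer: 289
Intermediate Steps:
a(X, f) = 0
O = 3
Z(I, N) = 3 + N + 2*I (Z(I, N) = (I + N) + (I + 3) = (I + N) + (3 + I) = 3 + N + 2*I)
u(m, M) = -m (u(m, M) = 0 - m = -m)
u(Z(7, 0), -Q(-1, 3))² = (-(3 + 0 + 2*7))² = (-(3 + 0 + 14))² = (-1*17)² = (-17)² = 289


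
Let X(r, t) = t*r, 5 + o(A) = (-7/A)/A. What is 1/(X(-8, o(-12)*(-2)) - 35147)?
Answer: -9/317050 ≈ -2.8387e-5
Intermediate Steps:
o(A) = -5 - 7/A² (o(A) = -5 + (-7/A)/A = -5 - 7/A²)
X(r, t) = r*t
1/(X(-8, o(-12)*(-2)) - 35147) = 1/(-8*(-5 - 7/(-12)²)*(-2) - 35147) = 1/(-8*(-5 - 7*1/144)*(-2) - 35147) = 1/(-8*(-5 - 7/144)*(-2) - 35147) = 1/(-(-727)*(-2)/18 - 35147) = 1/(-8*727/72 - 35147) = 1/(-727/9 - 35147) = 1/(-317050/9) = -9/317050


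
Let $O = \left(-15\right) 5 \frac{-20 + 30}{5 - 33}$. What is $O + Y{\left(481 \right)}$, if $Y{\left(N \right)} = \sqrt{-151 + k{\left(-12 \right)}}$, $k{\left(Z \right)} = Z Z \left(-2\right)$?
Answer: $\frac{375}{14} + i \sqrt{439} \approx 26.786 + 20.952 i$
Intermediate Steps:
$k{\left(Z \right)} = - 2 Z^{2}$ ($k{\left(Z \right)} = Z^{2} \left(-2\right) = - 2 Z^{2}$)
$O = \frac{375}{14}$ ($O = - 75 \frac{10}{-28} = - 75 \cdot 10 \left(- \frac{1}{28}\right) = \left(-75\right) \left(- \frac{5}{14}\right) = \frac{375}{14} \approx 26.786$)
$Y{\left(N \right)} = i \sqrt{439}$ ($Y{\left(N \right)} = \sqrt{-151 - 2 \left(-12\right)^{2}} = \sqrt{-151 - 288} = \sqrt{-439} = i \sqrt{439}$)
$O + Y{\left(481 \right)} = \frac{375}{14} + i \sqrt{439}$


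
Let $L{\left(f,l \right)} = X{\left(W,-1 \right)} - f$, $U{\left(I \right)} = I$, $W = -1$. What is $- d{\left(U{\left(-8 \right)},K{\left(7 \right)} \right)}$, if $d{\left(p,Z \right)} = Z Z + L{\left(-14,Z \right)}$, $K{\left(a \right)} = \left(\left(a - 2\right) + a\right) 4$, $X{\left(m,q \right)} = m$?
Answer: $-2317$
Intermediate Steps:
$L{\left(f,l \right)} = -1 - f$
$K{\left(a \right)} = -8 + 8 a$ ($K{\left(a \right)} = \left(\left(-2 + a\right) + a\right) 4 = \left(-2 + 2 a\right) 4 = -8 + 8 a$)
$d{\left(p,Z \right)} = 13 + Z^{2}$ ($d{\left(p,Z \right)} = Z Z - -13 = Z^{2} + \left(-1 + 14\right) = Z^{2} + 13 = 13 + Z^{2}$)
$- d{\left(U{\left(-8 \right)},K{\left(7 \right)} \right)} = - (13 + \left(-8 + 8 \cdot 7\right)^{2}) = - (13 + \left(-8 + 56\right)^{2}) = - (13 + 48^{2}) = - (13 + 2304) = \left(-1\right) 2317 = -2317$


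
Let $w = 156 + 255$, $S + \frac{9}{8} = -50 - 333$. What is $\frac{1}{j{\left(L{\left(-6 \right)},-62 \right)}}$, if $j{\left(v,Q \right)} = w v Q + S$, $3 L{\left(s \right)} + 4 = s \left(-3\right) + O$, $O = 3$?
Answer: $- \frac{8}{1158257} \approx -6.9069 \cdot 10^{-6}$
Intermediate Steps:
$S = - \frac{3073}{8}$ ($S = - \frac{9}{8} - 383 = - \frac{3073}{8} \approx -384.13$)
$L{\left(s \right)} = - \frac{1}{3} - s$ ($L{\left(s \right)} = - \frac{4}{3} + \frac{s \left(-3\right) + 3}{3} = - \frac{4}{3} + \frac{- 3 s + 3}{3} = - \frac{4}{3} + \frac{3 - 3 s}{3} = - \frac{4}{3} - \left(-1 + s\right) = - \frac{1}{3} - s$)
$w = 411$
$j{\left(v,Q \right)} = - \frac{3073}{8} + 411 Q v$ ($j{\left(v,Q \right)} = 411 v Q - \frac{3073}{8} = 411 Q v - \frac{3073}{8} = - \frac{3073}{8} + 411 Q v$)
$\frac{1}{j{\left(L{\left(-6 \right)},-62 \right)}} = \frac{1}{- \frac{3073}{8} + 411 \left(-62\right) \left(- \frac{1}{3} - -6\right)} = \frac{1}{- \frac{3073}{8} + 411 \left(-62\right) \left(- \frac{1}{3} + 6\right)} = \frac{1}{- \frac{3073}{8} + 411 \left(-62\right) \frac{17}{3}} = \frac{1}{- \frac{3073}{8} - 144398} = \frac{1}{- \frac{1158257}{8}} = - \frac{8}{1158257}$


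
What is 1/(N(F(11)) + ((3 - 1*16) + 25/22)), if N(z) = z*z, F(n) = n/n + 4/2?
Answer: -22/63 ≈ -0.34921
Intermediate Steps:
F(n) = 3 (F(n) = 1 + 4*(½) = 1 + 2 = 3)
N(z) = z²
1/(N(F(11)) + ((3 - 1*16) + 25/22)) = 1/(3² + ((3 - 1*16) + 25/22)) = 1/(9 + ((3 - 16) + 25*(1/22))) = 1/(9 + (-13 + 25/22)) = 1/(9 - 261/22) = 1/(-63/22) = -22/63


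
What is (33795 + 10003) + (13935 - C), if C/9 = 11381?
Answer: -44696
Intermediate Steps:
C = 102429 (C = 9*11381 = 102429)
(33795 + 10003) + (13935 - C) = (33795 + 10003) + (13935 - 1*102429) = 43798 + (13935 - 102429) = 43798 - 88494 = -44696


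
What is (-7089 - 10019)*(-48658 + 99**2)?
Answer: 664765556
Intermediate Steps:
(-7089 - 10019)*(-48658 + 99**2) = -17108*(-48658 + 9801) = -17108*(-38857) = 664765556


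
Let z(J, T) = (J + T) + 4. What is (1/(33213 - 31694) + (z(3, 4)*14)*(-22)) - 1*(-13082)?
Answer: 14725187/1519 ≈ 9694.0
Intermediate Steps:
z(J, T) = 4 + J + T
(1/(33213 - 31694) + (z(3, 4)*14)*(-22)) - 1*(-13082) = (1/(33213 - 31694) + ((4 + 3 + 4)*14)*(-22)) - 1*(-13082) = (1/1519 + (11*14)*(-22)) + 13082 = (1/1519 + 154*(-22)) + 13082 = (1/1519 - 3388) + 13082 = -5146371/1519 + 13082 = 14725187/1519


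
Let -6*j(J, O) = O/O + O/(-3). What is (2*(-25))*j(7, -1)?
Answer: 100/9 ≈ 11.111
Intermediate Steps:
j(J, O) = -⅙ + O/18 (j(J, O) = -(O/O + O/(-3))/6 = -(1 + O*(-⅓))/6 = -(1 - O/3)/6 = -⅙ + O/18)
(2*(-25))*j(7, -1) = (2*(-25))*(-⅙ + (1/18)*(-1)) = -50*(-⅙ - 1/18) = -50*(-2/9) = 100/9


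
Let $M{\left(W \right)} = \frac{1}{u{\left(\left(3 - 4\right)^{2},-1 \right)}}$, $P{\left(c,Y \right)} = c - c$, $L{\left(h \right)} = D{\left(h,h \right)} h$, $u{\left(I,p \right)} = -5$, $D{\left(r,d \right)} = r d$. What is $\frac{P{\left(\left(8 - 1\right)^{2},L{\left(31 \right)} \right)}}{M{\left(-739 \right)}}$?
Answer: $0$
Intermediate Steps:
$D{\left(r,d \right)} = d r$
$L{\left(h \right)} = h^{3}$ ($L{\left(h \right)} = h h h = h^{2} h = h^{3}$)
$P{\left(c,Y \right)} = 0$
$M{\left(W \right)} = - \frac{1}{5}$ ($M{\left(W \right)} = \frac{1}{-5} = - \frac{1}{5}$)
$\frac{P{\left(\left(8 - 1\right)^{2},L{\left(31 \right)} \right)}}{M{\left(-739 \right)}} = \frac{0}{- \frac{1}{5}} = 0 \left(-5\right) = 0$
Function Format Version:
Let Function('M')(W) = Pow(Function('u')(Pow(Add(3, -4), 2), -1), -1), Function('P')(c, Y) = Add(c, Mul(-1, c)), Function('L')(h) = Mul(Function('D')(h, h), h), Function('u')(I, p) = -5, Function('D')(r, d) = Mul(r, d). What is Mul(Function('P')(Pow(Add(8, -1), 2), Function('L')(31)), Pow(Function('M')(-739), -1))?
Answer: 0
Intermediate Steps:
Function('D')(r, d) = Mul(d, r)
Function('L')(h) = Pow(h, 3) (Function('L')(h) = Mul(Mul(h, h), h) = Mul(Pow(h, 2), h) = Pow(h, 3))
Function('P')(c, Y) = 0
Function('M')(W) = Rational(-1, 5) (Function('M')(W) = Pow(-5, -1) = Rational(-1, 5))
Mul(Function('P')(Pow(Add(8, -1), 2), Function('L')(31)), Pow(Function('M')(-739), -1)) = Mul(0, Pow(Rational(-1, 5), -1)) = Mul(0, -5) = 0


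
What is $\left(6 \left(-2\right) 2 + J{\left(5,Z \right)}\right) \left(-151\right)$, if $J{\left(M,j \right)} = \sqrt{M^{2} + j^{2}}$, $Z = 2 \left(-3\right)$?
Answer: $3624 - 151 \sqrt{61} \approx 2444.7$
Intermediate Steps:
$Z = -6$
$\left(6 \left(-2\right) 2 + J{\left(5,Z \right)}\right) \left(-151\right) = \left(6 \left(-2\right) 2 + \sqrt{5^{2} + \left(-6\right)^{2}}\right) \left(-151\right) = \left(\left(-12\right) 2 + \sqrt{25 + 36}\right) \left(-151\right) = \left(-24 + \sqrt{61}\right) \left(-151\right) = 3624 - 151 \sqrt{61}$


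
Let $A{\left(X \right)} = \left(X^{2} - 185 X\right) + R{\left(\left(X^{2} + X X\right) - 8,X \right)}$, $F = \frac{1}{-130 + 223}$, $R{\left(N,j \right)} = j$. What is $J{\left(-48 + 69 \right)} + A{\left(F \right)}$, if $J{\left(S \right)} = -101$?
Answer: $- \frac{890660}{8649} \approx -102.98$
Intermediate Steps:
$F = \frac{1}{93} \approx 0.010753$
$A{\left(X \right)} = X^{2} - 184 X$ ($A{\left(X \right)} = \left(X^{2} - 185 X\right) + X = X^{2} - 184 X$)
$J{\left(-48 + 69 \right)} + A{\left(F \right)} = -101 + \frac{-184 + \frac{1}{93}}{93} = -101 + \frac{1}{93} \left(- \frac{17111}{93}\right) = -101 - \frac{17111}{8649} = - \frac{890660}{8649}$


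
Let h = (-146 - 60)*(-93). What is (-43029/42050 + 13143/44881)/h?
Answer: -459507133/12051953275300 ≈ -3.8127e-5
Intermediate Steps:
h = 19158 (h = -206*(-93) = 19158)
(-43029/42050 + 13143/44881)/h = (-43029/42050 + 13143/44881)/19158 = (-43029*1/42050 + 13143*(1/44881))*(1/19158) = (-43029/42050 + 13143/44881)*(1/19158) = -1378521399/1887246050*1/19158 = -459507133/12051953275300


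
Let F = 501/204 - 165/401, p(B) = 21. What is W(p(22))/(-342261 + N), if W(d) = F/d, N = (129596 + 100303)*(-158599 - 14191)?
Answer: -55747/22747412792227788 ≈ -2.4507e-12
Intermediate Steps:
N = -39724248210 (N = 229899*(-172790) = -39724248210)
F = 55747/27268 (F = 501*(1/204) - 165*1/401 = 167/68 - 165/401 = 55747/27268 ≈ 2.0444)
W(d) = 55747/(27268*d)
W(p(22))/(-342261 + N) = ((55747/27268)/21)/(-342261 - 39724248210) = ((55747/27268)*(1/21))/(-39724590471) = (55747/572628)*(-1/39724590471) = -55747/22747412792227788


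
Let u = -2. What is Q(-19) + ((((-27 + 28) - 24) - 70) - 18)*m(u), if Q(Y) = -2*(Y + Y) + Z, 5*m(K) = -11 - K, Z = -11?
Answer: 1324/5 ≈ 264.80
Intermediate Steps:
m(K) = -11/5 - K/5 (m(K) = (-11 - K)/5 = -11/5 - K/5)
Q(Y) = -11 - 4*Y (Q(Y) = -2*(Y + Y) - 11 = -4*Y - 11 = -11 - 4*Y)
Q(-19) + ((((-27 + 28) - 24) - 70) - 18)*m(u) = (-11 - 4*(-19)) + ((((-27 + 28) - 24) - 70) - 18)*(-11/5 - ⅕*(-2)) = (-11 + 76) + (((1 - 24) - 70) - 18)*(-11/5 + ⅖) = 65 + ((-23 - 70) - 18)*(-9/5) = 65 + (-93 - 18)*(-9/5) = 65 - 111*(-9/5) = 65 + 999/5 = 1324/5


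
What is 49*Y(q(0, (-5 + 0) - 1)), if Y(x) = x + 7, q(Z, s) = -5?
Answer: 98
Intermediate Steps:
Y(x) = 7 + x
49*Y(q(0, (-5 + 0) - 1)) = 49*(7 - 5) = 49*2 = 98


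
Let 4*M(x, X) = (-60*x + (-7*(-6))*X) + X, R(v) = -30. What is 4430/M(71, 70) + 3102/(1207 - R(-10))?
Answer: -1804214/154625 ≈ -11.668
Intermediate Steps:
M(x, X) = -15*x + 43*X/4 (M(x, X) = ((-60*x + (-7*(-6))*X) + X)/4 = ((-60*x + 42*X) + X)/4 = (-60*x + 43*X)/4 = -15*x + 43*X/4)
4430/M(71, 70) + 3102/(1207 - R(-10)) = 4430/(-15*71 + (43/4)*70) + 3102/(1207 - 1*(-30)) = 4430/(-1065 + 1505/2) + 3102/(1207 + 30) = 4430/(-625/2) + 3102/1237 = 4430*(-2/625) + 3102*(1/1237) = -1772/125 + 3102/1237 = -1804214/154625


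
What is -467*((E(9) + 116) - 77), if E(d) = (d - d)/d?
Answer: -18213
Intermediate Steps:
E(d) = 0 (E(d) = 0/d = 0)
-467*((E(9) + 116) - 77) = -467*((0 + 116) - 77) = -467*(116 - 77) = -467*39 = -18213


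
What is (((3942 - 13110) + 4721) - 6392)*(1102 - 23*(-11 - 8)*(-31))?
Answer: 134891355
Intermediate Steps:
(((3942 - 13110) + 4721) - 6392)*(1102 - 23*(-11 - 8)*(-31)) = ((-9168 + 4721) - 6392)*(1102 - 23*(-19)*(-31)) = (-4447 - 6392)*(1102 + 437*(-31)) = -10839*(1102 - 13547) = -10839*(-12445) = 134891355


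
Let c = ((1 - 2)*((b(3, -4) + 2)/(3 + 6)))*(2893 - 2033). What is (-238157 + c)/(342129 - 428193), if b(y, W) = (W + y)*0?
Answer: 2145133/774576 ≈ 2.7694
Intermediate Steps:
b(y, W) = 0
c = -1720/9 (c = ((1 - 2)*((0 + 2)/(3 + 6)))*(2893 - 2033) = -2/9*860 = -1720/9 ≈ -191.11)
(-238157 + c)/(342129 - 428193) = (-238157 - 1720/9)/(342129 - 428193) = -2145133/9/(-86064) = -2145133/9*(-1/86064) = 2145133/774576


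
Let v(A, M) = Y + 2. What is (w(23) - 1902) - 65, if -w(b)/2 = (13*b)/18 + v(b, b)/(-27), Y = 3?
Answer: -53996/27 ≈ -1999.9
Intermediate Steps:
v(A, M) = 5 (v(A, M) = 3 + 2 = 5)
w(b) = 10/27 - 13*b/9 (w(b) = -2*((13*b)/18 + 5/(-27)) = -2*((13*b)*(1/18) + 5*(-1/27)) = -2*(13*b/18 - 5/27) = -2*(-5/27 + 13*b/18) = 10/27 - 13*b/9)
(w(23) - 1902) - 65 = ((10/27 - 13/9*23) - 1902) - 65 = ((10/27 - 299/9) - 1902) - 65 = (-887/27 - 1902) - 65 = -52241/27 - 65 = -53996/27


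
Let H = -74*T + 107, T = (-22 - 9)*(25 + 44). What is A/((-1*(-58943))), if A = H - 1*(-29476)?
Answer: 187869/58943 ≈ 3.1873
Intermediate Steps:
T = -2139 (T = -31*69 = -2139)
H = 158393 (H = -74*(-2139) + 107 = 158286 + 107 = 158393)
A = 187869 (A = 158393 - 1*(-29476) = 158393 + 29476 = 187869)
A/((-1*(-58943))) = 187869/((-1*(-58943))) = 187869/58943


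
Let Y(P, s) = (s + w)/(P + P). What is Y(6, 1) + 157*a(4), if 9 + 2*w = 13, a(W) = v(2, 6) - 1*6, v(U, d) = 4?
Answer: -1255/4 ≈ -313.75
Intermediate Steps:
a(W) = -2 (a(W) = 4 - 1*6 = 4 - 6 = -2)
w = 2 (w = -9/2 + (½)*13 = -9/2 + 13/2 = 2)
Y(P, s) = (2 + s)/(2*P) (Y(P, s) = (s + 2)/(P + P) = (2 + s)/((2*P)) = (2 + s)*(1/(2*P)) = (2 + s)/(2*P))
Y(6, 1) + 157*a(4) = (½)*(2 + 1)/6 + 157*(-2) = (½)*(⅙)*3 - 314 = ¼ - 314 = -1255/4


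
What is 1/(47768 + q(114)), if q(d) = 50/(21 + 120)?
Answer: 141/6735338 ≈ 2.0934e-5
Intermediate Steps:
q(d) = 50/141
1/(47768 + q(114)) = 1/(47768 + 50/141) = 1/(6735338/141) = 141/6735338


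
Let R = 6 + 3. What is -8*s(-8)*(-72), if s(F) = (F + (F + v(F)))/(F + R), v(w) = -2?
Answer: -10368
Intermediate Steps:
R = 9
s(F) = (-2 + 2*F)/(9 + F) (s(F) = (F + (F - 2))/(F + 9) = (F + (-2 + F))/(9 + F) = (-2 + 2*F)/(9 + F))
-8*s(-8)*(-72) = -16*(-1 - 8)/(9 - 8)*(-72) = -16*(-9)/1*(-72) = -16*(-9)*(-72) = -8*(-18)*(-72) = 144*(-72) = -10368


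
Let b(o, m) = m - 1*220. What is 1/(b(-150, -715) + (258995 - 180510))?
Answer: 1/77550 ≈ 1.2895e-5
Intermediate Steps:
b(o, m) = -220 + m (b(o, m) = m - 220 = -220 + m)
1/(b(-150, -715) + (258995 - 180510)) = 1/((-220 - 715) + (258995 - 180510)) = 1/(-935 + 78485) = 1/77550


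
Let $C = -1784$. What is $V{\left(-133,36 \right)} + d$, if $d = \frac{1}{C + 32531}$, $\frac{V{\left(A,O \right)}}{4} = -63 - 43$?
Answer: $- \frac{13036727}{30747} \approx -424.0$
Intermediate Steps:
$V{\left(A,O \right)} = -424$ ($V{\left(A,O \right)} = 4 \left(-63 - 43\right) = 4 \left(-106\right) = -424$)
$d = \frac{1}{30747}$ ($d = \frac{1}{-1784 + 32531} = \frac{1}{30747} \approx 3.2523 \cdot 10^{-5}$)
$V{\left(-133,36 \right)} + d = -424 + \frac{1}{30747} = - \frac{13036727}{30747}$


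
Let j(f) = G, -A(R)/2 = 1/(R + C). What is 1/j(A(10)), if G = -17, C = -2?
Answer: -1/17 ≈ -0.058824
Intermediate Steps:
A(R) = -2/(-2 + R) (A(R) = -2/(R - 2) = -2/(-2 + R))
j(f) = -17
1/j(A(10)) = 1/(-17) = -1/17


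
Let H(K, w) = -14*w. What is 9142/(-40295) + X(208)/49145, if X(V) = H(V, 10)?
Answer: -90984978/396059555 ≈ -0.22973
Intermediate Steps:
X(V) = -140 (X(V) = -14*10 = -140)
9142/(-40295) + X(208)/49145 = 9142/(-40295) - 140/49145 = 9142*(-1/40295) - 140*1/49145 = -9142/40295 - 28/9829 = -90984978/396059555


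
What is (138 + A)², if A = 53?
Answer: 36481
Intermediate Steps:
(138 + A)² = (138 + 53)² = 191² = 36481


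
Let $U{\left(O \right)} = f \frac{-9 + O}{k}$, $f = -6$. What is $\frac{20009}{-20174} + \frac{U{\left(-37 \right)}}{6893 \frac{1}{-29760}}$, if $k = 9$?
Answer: $- \frac{1686320127}{12641762} \approx -133.39$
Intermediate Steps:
$U{\left(O \right)} = 6 - \frac{2 O}{3}$ ($U{\left(O \right)} = - 6 \frac{-9 + O}{9} = - 6 \left(-9 + O\right) \frac{1}{9} = - 6 \left(-1 + \frac{O}{9}\right) = 6 - \frac{2 O}{3}$)
$\frac{20009}{-20174} + \frac{U{\left(-37 \right)}}{6893 \frac{1}{-29760}} = \frac{20009}{-20174} + \frac{6 - - \frac{74}{3}}{6893 \frac{1}{-29760}} = 20009 \left(- \frac{1}{20174}\right) + \frac{6 + \frac{74}{3}}{6893 \left(- \frac{1}{29760}\right)} = - \frac{1819}{1834} + \frac{92}{3 \left(- \frac{6893}{29760}\right)} = - \frac{1819}{1834} + \frac{92}{3} \left(- \frac{29760}{6893}\right) = - \frac{1819}{1834} - \frac{912640}{6893} = - \frac{1686320127}{12641762}$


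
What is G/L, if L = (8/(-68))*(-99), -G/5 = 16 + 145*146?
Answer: -9095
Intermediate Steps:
G = -105930 (G = -5*(16 + 145*146) = -5*(16 + 21170) = -5*21186 = -105930)
L = 198/17 (L = -1/68*8*(-99) = -2/17*(-99) = 198/17 ≈ 11.647)
G/L = -105930/198/17 = -105930*17/198 = -9095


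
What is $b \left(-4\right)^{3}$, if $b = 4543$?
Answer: $-290752$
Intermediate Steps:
$b \left(-4\right)^{3} = 4543 \left(-4\right)^{3} = 4543 \left(-64\right) = -290752$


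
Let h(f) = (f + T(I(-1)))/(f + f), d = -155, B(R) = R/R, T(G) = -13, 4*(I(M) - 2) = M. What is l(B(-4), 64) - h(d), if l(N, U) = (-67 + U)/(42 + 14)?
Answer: -5169/8680 ≈ -0.59551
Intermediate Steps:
I(M) = 2 + M/4
B(R) = 1
l(N, U) = -67/56 + U/56 (l(N, U) = (-67 + U)/56 = (-67 + U)*(1/56) = -67/56 + U/56)
h(f) = (-13 + f)/(2*f) (h(f) = (f - 13)/(f + f) = (-13 + f)/((2*f)) = (-13 + f)*(1/(2*f)) = (-13 + f)/(2*f))
l(B(-4), 64) - h(d) = (-67/56 + (1/56)*64) - (-13 - 155)/(2*(-155)) = (-67/56 + 8/7) - (-1)*(-168)/(2*155) = -3/56 - 1*84/155 = -3/56 - 84/155 = -5169/8680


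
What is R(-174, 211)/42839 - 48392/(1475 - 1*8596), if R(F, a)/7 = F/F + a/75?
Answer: 155494122842/22879238925 ≈ 6.7963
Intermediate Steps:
R(F, a) = 7 + 7*a/75 (R(F, a) = 7*(F/F + a/75) = 7*(1 + a*(1/75)) = 7*(1 + a/75) = 7 + 7*a/75)
R(-174, 211)/42839 - 48392/(1475 - 1*8596) = (7 + (7/75)*211)/42839 - 48392/(1475 - 1*8596) = (7 + 1477/75)*(1/42839) - 48392/(1475 - 8596) = (2002/75)*(1/42839) - 48392/(-7121) = 2002/3212925 - 48392*(-1/7121) = 2002/3212925 + 48392/7121 = 155494122842/22879238925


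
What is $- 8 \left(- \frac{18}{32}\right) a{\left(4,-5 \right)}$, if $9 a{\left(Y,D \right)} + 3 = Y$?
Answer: $\frac{1}{2} \approx 0.5$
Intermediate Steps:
$a{\left(Y,D \right)} = - \frac{1}{3} + \frac{Y}{9}$
$- 8 \left(- \frac{18}{32}\right) a{\left(4,-5 \right)} = - 8 \left(- \frac{18}{32}\right) \left(- \frac{1}{3} + \frac{1}{9} \cdot 4\right) = - 8 \left(\left(-18\right) \frac{1}{32}\right) \left(- \frac{1}{3} + \frac{4}{9}\right) = \left(-8\right) \left(- \frac{9}{16}\right) \frac{1}{9} = \frac{9}{2} \cdot \frac{1}{9} = \frac{1}{2}$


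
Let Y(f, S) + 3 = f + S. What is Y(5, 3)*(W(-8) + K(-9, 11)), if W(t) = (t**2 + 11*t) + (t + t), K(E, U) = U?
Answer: -145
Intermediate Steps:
Y(f, S) = -3 + S + f (Y(f, S) = -3 + (f + S) = -3 + (S + f) = -3 + S + f)
W(t) = t**2 + 13*t (W(t) = (t**2 + 11*t) + 2*t = t**2 + 13*t)
Y(5, 3)*(W(-8) + K(-9, 11)) = (-3 + 3 + 5)*(-8*(13 - 8) + 11) = 5*(-8*5 + 11) = 5*(-40 + 11) = 5*(-29) = -145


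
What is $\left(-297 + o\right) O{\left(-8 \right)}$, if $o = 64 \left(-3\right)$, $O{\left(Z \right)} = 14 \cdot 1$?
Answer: $-6846$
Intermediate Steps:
$O{\left(Z \right)} = 14$
$o = -192$
$\left(-297 + o\right) O{\left(-8 \right)} = \left(-297 - 192\right) 14 = \left(-489\right) 14 = -6846$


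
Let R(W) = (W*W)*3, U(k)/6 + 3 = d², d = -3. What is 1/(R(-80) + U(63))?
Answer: 1/19236 ≈ 5.1986e-5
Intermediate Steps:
U(k) = 36 (U(k) = -18 + 6*(-3)² = -18 + 6*9 = -18 + 54 = 36)
R(W) = 3*W² (R(W) = W²*3 = 3*W²)
1/(R(-80) + U(63)) = 1/(3*(-80)² + 36) = 1/(3*6400 + 36) = 1/(19200 + 36) = 1/19236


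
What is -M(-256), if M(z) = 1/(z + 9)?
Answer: 1/247 ≈ 0.0040486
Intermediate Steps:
M(z) = 1/(9 + z)
-M(-256) = -1/(9 - 256) = -1/(-247) = -1*(-1/247) = 1/247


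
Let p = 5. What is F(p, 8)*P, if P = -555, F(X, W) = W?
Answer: -4440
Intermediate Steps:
F(p, 8)*P = 8*(-555) = -4440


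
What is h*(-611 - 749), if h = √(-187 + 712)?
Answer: -6800*√21 ≈ -31162.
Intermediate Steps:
h = 5*√21 (h = √525 = 5*√21 ≈ 22.913)
h*(-611 - 749) = (5*√21)*(-611 - 749) = (5*√21)*(-1360) = -6800*√21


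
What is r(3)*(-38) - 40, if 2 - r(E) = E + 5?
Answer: 188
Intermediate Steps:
r(E) = -3 - E (r(E) = 2 - (E + 5) = 2 - (5 + E) = 2 + (-5 - E) = -3 - E)
r(3)*(-38) - 40 = (-3 - 1*3)*(-38) - 40 = (-3 - 3)*(-38) - 40 = -6*(-38) - 40 = 228 - 40 = 188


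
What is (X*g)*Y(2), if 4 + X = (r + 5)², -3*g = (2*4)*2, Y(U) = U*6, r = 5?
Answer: -6144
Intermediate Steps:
Y(U) = 6*U
g = -16/3 (g = -2*4*2/3 = -8*2/3 = -⅓*16 = -16/3 ≈ -5.3333)
X = 96 (X = -4 + (5 + 5)² = -4 + 10² = -4 + 100 = 96)
(X*g)*Y(2) = (96*(-16/3))*(6*2) = -512*12 = -6144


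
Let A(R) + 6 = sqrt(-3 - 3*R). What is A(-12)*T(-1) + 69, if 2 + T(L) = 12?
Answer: 9 + 10*sqrt(33) ≈ 66.446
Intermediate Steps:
T(L) = 10 (T(L) = -2 + 12 = 10)
A(R) = -6 + sqrt(-3 - 3*R)
A(-12)*T(-1) + 69 = (-6 + sqrt(-3 - 3*(-12)))*10 + 69 = (-6 + sqrt(-3 + 36))*10 + 69 = (-6 + sqrt(33))*10 + 69 = (-60 + 10*sqrt(33)) + 69 = 9 + 10*sqrt(33)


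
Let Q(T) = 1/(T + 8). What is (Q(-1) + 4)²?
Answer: 841/49 ≈ 17.163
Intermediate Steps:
Q(T) = 1/(8 + T)
(Q(-1) + 4)² = (1/(8 - 1) + 4)² = (1/7 + 4)² = (⅐ + 4)² = (29/7)² = 841/49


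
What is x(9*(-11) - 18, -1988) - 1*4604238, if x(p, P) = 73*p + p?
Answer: -4612896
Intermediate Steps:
x(p, P) = 74*p
x(9*(-11) - 18, -1988) - 1*4604238 = 74*(9*(-11) - 18) - 1*4604238 = 74*(-99 - 18) - 4604238 = 74*(-117) - 4604238 = -8658 - 4604238 = -4612896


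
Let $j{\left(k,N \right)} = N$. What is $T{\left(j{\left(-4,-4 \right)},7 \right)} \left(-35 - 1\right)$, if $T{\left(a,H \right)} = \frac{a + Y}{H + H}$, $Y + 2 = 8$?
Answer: $- \frac{36}{7} \approx -5.1429$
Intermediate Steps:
$Y = 6$ ($Y = -2 + 8 = 6$)
$T{\left(a,H \right)} = \frac{6 + a}{2 H}$ ($T{\left(a,H \right)} = \frac{a + 6}{H + H} = \frac{6 + a}{2 H}$)
$T{\left(j{\left(-4,-4 \right)},7 \right)} \left(-35 - 1\right) = \frac{6 - 4}{2 \cdot 7} \left(-35 - 1\right) = \frac{1}{2} \cdot \frac{1}{7} \cdot 2 \left(-36\right) = \frac{1}{7} \left(-36\right) = - \frac{36}{7}$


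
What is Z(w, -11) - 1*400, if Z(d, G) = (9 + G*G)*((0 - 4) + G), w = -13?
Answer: -2350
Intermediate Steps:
Z(d, G) = (-4 + G)*(9 + G²) (Z(d, G) = (9 + G²)*(-4 + G) = (-4 + G)*(9 + G²))
Z(w, -11) - 1*400 = (-36 + (-11)³ - 4*(-11)² + 9*(-11)) - 1*400 = (-36 - 1331 - 4*121 - 99) - 400 = (-36 - 1331 - 484 - 99) - 400 = -1950 - 400 = -2350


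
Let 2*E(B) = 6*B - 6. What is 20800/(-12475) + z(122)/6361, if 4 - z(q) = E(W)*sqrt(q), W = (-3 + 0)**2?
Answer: -5290356/3174139 - 24*sqrt(122)/6361 ≈ -1.7084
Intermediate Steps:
W = 9 (W = (-3)**2 = 9)
E(B) = -3 + 3*B (E(B) = (6*B - 6)/2 = (-6 + 6*B)/2 = -3 + 3*B)
z(q) = 4 - 24*sqrt(q) (z(q) = 4 - (-3 + 3*9)*sqrt(q) = 4 - (-3 + 27)*sqrt(q) = 4 - 24*sqrt(q))
20800/(-12475) + z(122)/6361 = 20800/(-12475) + (4 - 24*sqrt(122))/6361 = 20800*(-1/12475) + (4 - 24*sqrt(122))*(1/6361) = -832/499 + (4/6361 - 24*sqrt(122)/6361) = -5290356/3174139 - 24*sqrt(122)/6361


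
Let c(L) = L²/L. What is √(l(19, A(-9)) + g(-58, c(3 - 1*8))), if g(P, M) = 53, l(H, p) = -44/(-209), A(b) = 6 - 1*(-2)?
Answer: √19209/19 ≈ 7.2946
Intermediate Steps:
A(b) = 8 (A(b) = 6 + 2 = 8)
l(H, p) = 4/19 (l(H, p) = -44*(-1/209) = 4/19)
c(L) = L
√(l(19, A(-9)) + g(-58, c(3 - 1*8))) = √(4/19 + 53) = √(1011/19) = √19209/19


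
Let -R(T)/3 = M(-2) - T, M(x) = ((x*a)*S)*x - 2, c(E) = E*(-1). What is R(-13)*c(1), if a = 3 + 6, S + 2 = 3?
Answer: 141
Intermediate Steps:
S = 1 (S = -2 + 3 = 1)
a = 9
c(E) = -E
M(x) = -2 + 9*x**2 (M(x) = ((x*9)*1)*x - 2 = ((9*x)*1)*x - 2 = (9*x)*x - 2 = 9*x**2 - 2 = -2 + 9*x**2)
R(T) = -102 + 3*T (R(T) = -3*((-2 + 9*(-2)**2) - T) = -3*((-2 + 9*4) - T) = -3*((-2 + 36) - T) = -3*(34 - T) = -102 + 3*T)
R(-13)*c(1) = (-102 + 3*(-13))*(-1*1) = (-102 - 39)*(-1) = -141*(-1) = 141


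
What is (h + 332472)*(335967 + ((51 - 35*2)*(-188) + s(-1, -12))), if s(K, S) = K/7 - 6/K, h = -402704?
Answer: -166928400848/7 ≈ -2.3847e+10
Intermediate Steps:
s(K, S) = -6/K + K/7 (s(K, S) = K*(⅐) - 6/K = K/7 - 6/K = -6/K + K/7)
(h + 332472)*(335967 + ((51 - 35*2)*(-188) + s(-1, -12))) = (-402704 + 332472)*(335967 + ((51 - 35*2)*(-188) + (-6/(-1) + (⅐)*(-1)))) = -70232*(335967 + ((51 - 1*70)*(-188) + (-6*(-1) - ⅐))) = -70232*(335967 + ((51 - 70)*(-188) + (6 - ⅐))) = -70232*(335967 + (-19*(-188) + 41/7)) = -70232*(335967 + (3572 + 41/7)) = -70232*(335967 + 25045/7) = -70232*2376814/7 = -166928400848/7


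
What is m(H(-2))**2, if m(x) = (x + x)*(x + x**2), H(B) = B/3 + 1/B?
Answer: 2401/11664 ≈ 0.20585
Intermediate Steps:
H(B) = 1/B + B/3 (H(B) = B*(1/3) + 1/B = B/3 + 1/B = 1/B + B/3)
m(x) = 2*x*(x + x**2) (m(x) = (2*x)*(x + x**2) = 2*x*(x + x**2))
m(H(-2))**2 = (2*(1/(-2) + (1/3)*(-2))**2*(1 + (1/(-2) + (1/3)*(-2))))**2 = (2*(-1/2 - 2/3)**2*(1 + (-1/2 - 2/3)))**2 = (2*(-7/6)**2*(1 - 7/6))**2 = (2*(49/36)*(-1/6))**2 = (-49/108)**2 = 2401/11664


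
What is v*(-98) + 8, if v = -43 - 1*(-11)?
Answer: 3144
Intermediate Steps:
v = -32 (v = -43 + 11 = -32)
v*(-98) + 8 = -32*(-98) + 8 = 3136 + 8 = 3144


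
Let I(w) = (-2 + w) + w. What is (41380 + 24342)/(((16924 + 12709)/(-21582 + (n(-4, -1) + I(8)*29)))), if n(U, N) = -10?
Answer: -1392386292/29633 ≈ -46988.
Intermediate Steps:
I(w) = -2 + 2*w
(41380 + 24342)/(((16924 + 12709)/(-21582 + (n(-4, -1) + I(8)*29)))) = (41380 + 24342)/(((16924 + 12709)/(-21582 + (-10 + (-2 + 2*8)*29)))) = 65722/((29633/(-21582 + (-10 + (-2 + 16)*29)))) = 65722/((29633/(-21582 + (-10 + 14*29)))) = 65722/((29633/(-21582 + (-10 + 406)))) = 65722/((29633/(-21582 + 396))) = 65722/((29633/(-21186))) = 65722/((29633*(-1/21186))) = 65722/(-29633/21186) = 65722*(-21186/29633) = -1392386292/29633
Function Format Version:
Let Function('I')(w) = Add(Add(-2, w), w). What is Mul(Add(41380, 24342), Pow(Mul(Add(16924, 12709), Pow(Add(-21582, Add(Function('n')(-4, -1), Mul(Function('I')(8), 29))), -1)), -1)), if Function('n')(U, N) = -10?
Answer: Rational(-1392386292, 29633) ≈ -46988.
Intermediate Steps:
Function('I')(w) = Add(-2, Mul(2, w))
Mul(Add(41380, 24342), Pow(Mul(Add(16924, 12709), Pow(Add(-21582, Add(Function('n')(-4, -1), Mul(Function('I')(8), 29))), -1)), -1)) = Mul(Add(41380, 24342), Pow(Mul(Add(16924, 12709), Pow(Add(-21582, Add(-10, Mul(Add(-2, Mul(2, 8)), 29))), -1)), -1)) = Mul(65722, Pow(Mul(29633, Pow(Add(-21582, Add(-10, Mul(Add(-2, 16), 29))), -1)), -1)) = Mul(65722, Pow(Mul(29633, Pow(Add(-21582, Add(-10, Mul(14, 29))), -1)), -1)) = Mul(65722, Pow(Mul(29633, Pow(Add(-21582, Add(-10, 406)), -1)), -1)) = Mul(65722, Pow(Mul(29633, Pow(Add(-21582, 396), -1)), -1)) = Mul(65722, Pow(Mul(29633, Pow(-21186, -1)), -1)) = Mul(65722, Pow(Mul(29633, Rational(-1, 21186)), -1)) = Mul(65722, Pow(Rational(-29633, 21186), -1)) = Mul(65722, Rational(-21186, 29633)) = Rational(-1392386292, 29633)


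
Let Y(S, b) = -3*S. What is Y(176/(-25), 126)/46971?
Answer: 176/391425 ≈ 0.00044964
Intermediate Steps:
Y(176/(-25), 126)/46971 = -528/(-25)/46971 = -528*(-1)/25*(1/46971) = -3*(-176/25)*(1/46971) = (528/25)*(1/46971) = 176/391425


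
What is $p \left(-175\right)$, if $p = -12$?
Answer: $2100$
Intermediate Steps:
$p \left(-175\right) = \left(-12\right) \left(-175\right) = 2100$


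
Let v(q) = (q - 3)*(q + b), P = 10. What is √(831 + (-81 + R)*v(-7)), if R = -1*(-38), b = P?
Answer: √2121 ≈ 46.054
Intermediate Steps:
b = 10
v(q) = (-3 + q)*(10 + q) (v(q) = (q - 3)*(q + 10) = (-3 + q)*(10 + q))
R = 38
√(831 + (-81 + R)*v(-7)) = √(831 + (-81 + 38)*(-30 + (-7)² + 7*(-7))) = √(831 - 43*(-30 + 49 - 49)) = √(831 - 43*(-30)) = √(831 + 1290) = √2121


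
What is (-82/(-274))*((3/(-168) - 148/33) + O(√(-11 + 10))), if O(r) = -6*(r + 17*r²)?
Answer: 7387175/253176 - 246*I/137 ≈ 29.178 - 1.7956*I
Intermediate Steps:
O(r) = -102*r² - 6*r
(-82/(-274))*((3/(-168) - 148/33) + O(√(-11 + 10))) = (-82/(-274))*((3/(-168) - 148/33) - 6*√(-11 + 10)*(1 + 17*√(-11 + 10))) = (-82*(-1/274))*((3*(-1/168) - 148*1/33) - 6*√(-1)*(1 + 17*√(-1))) = 41*((-1/56 - 148/33) - 6*I*(1 + 17*I))/137 = 41*(-8321/1848 - 6*I*(1 + 17*I))/137 = -341161/253176 - 246*I*(1 + 17*I)/137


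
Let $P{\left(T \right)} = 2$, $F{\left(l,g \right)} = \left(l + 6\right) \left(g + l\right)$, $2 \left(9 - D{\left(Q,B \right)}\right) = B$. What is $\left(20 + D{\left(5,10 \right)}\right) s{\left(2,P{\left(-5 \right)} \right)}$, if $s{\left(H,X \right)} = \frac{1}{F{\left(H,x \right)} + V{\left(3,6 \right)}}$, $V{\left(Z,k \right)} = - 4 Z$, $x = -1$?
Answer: $-6$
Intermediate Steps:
$D{\left(Q,B \right)} = 9 - \frac{B}{2}$
$F{\left(l,g \right)} = \left(6 + l\right) \left(g + l\right)$
$s{\left(H,X \right)} = \frac{1}{-18 + H^{2} + 5 H}$ ($s{\left(H,X \right)} = \frac{1}{\left(H^{2} + 6 \left(-1\right) + 6 H - H\right) - 12} = \frac{1}{\left(H^{2} - 6 + 6 H - H\right) - 12} = \frac{1}{\left(-6 + H^{2} + 5 H\right) - 12} = \frac{1}{-18 + H^{2} + 5 H}$)
$\left(20 + D{\left(5,10 \right)}\right) s{\left(2,P{\left(-5 \right)} \right)} = \frac{20 + \left(9 - 5\right)}{-18 + 2^{2} + 5 \cdot 2} = \frac{20 + \left(9 - 5\right)}{-18 + 4 + 10} = \frac{20 + 4}{-4} = 24 \left(- \frac{1}{4}\right) = -6$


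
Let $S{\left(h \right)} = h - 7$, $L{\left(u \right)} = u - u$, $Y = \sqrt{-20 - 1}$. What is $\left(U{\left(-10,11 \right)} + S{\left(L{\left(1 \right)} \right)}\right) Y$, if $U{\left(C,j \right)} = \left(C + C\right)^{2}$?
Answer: $393 i \sqrt{21} \approx 1801.0 i$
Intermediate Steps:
$U{\left(C,j \right)} = 4 C^{2}$ ($U{\left(C,j \right)} = \left(2 C\right)^{2} = 4 C^{2}$)
$Y = i \sqrt{21}$ ($Y = \sqrt{-21} = i \sqrt{21} \approx 4.5826 i$)
$L{\left(u \right)} = 0$
$S{\left(h \right)} = -7 + h$ ($S{\left(h \right)} = h - 7 = -7 + h$)
$\left(U{\left(-10,11 \right)} + S{\left(L{\left(1 \right)} \right)}\right) Y = \left(4 \left(-10\right)^{2} + \left(-7 + 0\right)\right) i \sqrt{21} = \left(4 \cdot 100 - 7\right) i \sqrt{21} = \left(400 - 7\right) i \sqrt{21} = 393 i \sqrt{21}$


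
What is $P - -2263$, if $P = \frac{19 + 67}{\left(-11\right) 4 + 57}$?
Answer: $\frac{29505}{13} \approx 2269.6$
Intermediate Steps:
$P = \frac{86}{13}$ ($P = \frac{86}{-44 + 57} = \frac{86}{13} \approx 6.6154$)
$P - -2263 = \frac{86}{13} - -2263 = \frac{86}{13} + 2263 = \frac{29505}{13}$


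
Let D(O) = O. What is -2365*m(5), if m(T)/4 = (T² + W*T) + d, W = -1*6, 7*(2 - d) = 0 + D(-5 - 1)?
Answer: 141900/7 ≈ 20271.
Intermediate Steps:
d = 20/7 (d = 2 - (0 + (-5 - 1))/7 = 2 - (0 - 6)/7 = 2 - ⅐*(-6) = 2 + 6/7 = 20/7 ≈ 2.8571)
W = -6
m(T) = 80/7 - 24*T + 4*T² (m(T) = 4*((T² - 6*T) + 20/7) = 4*(20/7 + T² - 6*T) = 80/7 - 24*T + 4*T²)
-2365*m(5) = -2365*(80/7 - 24*5 + 4*5²) = -2365*(80/7 - 120 + 4*25) = -2365*(80/7 - 120 + 100) = -2365*(-60/7) = 141900/7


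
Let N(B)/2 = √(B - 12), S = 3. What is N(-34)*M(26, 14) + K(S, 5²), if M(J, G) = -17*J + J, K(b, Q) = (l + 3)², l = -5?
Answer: 4 - 832*I*√46 ≈ 4.0 - 5642.9*I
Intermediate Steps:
N(B) = 2*√(-12 + B) (N(B) = 2*√(B - 12) = 2*√(-12 + B))
K(b, Q) = 4 (K(b, Q) = (-5 + 3)² = (-2)² = 4)
M(J, G) = -16*J
N(-34)*M(26, 14) + K(S, 5²) = (2*√(-12 - 34))*(-16*26) + 4 = (2*√(-46))*(-416) + 4 = (2*(I*√46))*(-416) + 4 = (2*I*√46)*(-416) + 4 = -832*I*√46 + 4 = 4 - 832*I*√46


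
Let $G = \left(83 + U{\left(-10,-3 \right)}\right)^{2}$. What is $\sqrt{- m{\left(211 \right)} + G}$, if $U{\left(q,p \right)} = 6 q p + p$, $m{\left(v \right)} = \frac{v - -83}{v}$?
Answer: $\frac{17 \sqrt{10413694}}{211} \approx 260.0$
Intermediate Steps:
$m{\left(v \right)} = \frac{83 + v}{v}$ ($m{\left(v \right)} = \frac{v + 83}{v} = \frac{83 + v}{v}$)
$U{\left(q,p \right)} = p + 6 p q$ ($U{\left(q,p \right)} = 6 p q + p = p + 6 p q$)
$G = 67600$ ($G = \left(83 - 3 \left(1 + 6 \left(-10\right)\right)\right)^{2} = \left(83 - 3 \left(1 - 60\right)\right)^{2} = \left(83 - -177\right)^{2} = \left(83 + 177\right)^{2} = 260^{2} = 67600$)
$\sqrt{- m{\left(211 \right)} + G} = \sqrt{- \frac{83 + 211}{211} + 67600} = \sqrt{- \frac{294}{211} + 67600} = \sqrt{\frac{14263306}{211}} = \frac{17 \sqrt{10413694}}{211}$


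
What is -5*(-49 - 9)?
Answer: 290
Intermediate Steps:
-5*(-49 - 9) = -5*(-58) = 290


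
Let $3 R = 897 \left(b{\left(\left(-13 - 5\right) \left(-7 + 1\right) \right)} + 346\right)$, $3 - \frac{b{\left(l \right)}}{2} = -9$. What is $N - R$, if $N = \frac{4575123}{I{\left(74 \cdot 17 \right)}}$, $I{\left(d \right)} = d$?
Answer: $- \frac{134597417}{1258} \approx -1.0699 \cdot 10^{5}$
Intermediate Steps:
$b{\left(l \right)} = 24$ ($b{\left(l \right)} = 6 - -18 = 6 + 18 = 24$)
$N = \frac{4575123}{1258}$ ($N = \frac{4575123}{74 \cdot 17} = \frac{4575123}{1258} \approx 3636.8$)
$R = 110630$ ($R = \frac{897 \left(24 + 346\right)}{3} = \frac{897 \cdot 370}{3} = \frac{1}{3} \cdot 331890 = 110630$)
$N - R = \frac{4575123}{1258} - 110630 = - \frac{134597417}{1258}$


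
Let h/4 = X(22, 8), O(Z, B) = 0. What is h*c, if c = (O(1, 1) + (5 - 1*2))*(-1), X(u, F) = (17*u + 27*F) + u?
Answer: -7344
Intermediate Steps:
X(u, F) = 18*u + 27*F
h = 2448 (h = 4*(18*22 + 27*8) = 4*(396 + 216) = 4*612 = 2448)
c = -3 (c = (0 + (5 - 1*2))*(-1) = (0 + (5 - 2))*(-1) = (0 + 3)*(-1) = 3*(-1) = -3)
h*c = 2448*(-3) = -7344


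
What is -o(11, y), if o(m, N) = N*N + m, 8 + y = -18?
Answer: -687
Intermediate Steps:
y = -26 (y = -8 - 18 = -26)
o(m, N) = m + N² (o(m, N) = N² + m = m + N²)
-o(11, y) = -(11 + (-26)²) = -(11 + 676) = -1*687 = -687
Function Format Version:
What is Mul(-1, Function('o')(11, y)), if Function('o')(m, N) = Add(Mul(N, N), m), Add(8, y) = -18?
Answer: -687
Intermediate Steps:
y = -26 (y = Add(-8, -18) = -26)
Function('o')(m, N) = Add(m, Pow(N, 2)) (Function('o')(m, N) = Add(Pow(N, 2), m) = Add(m, Pow(N, 2)))
Mul(-1, Function('o')(11, y)) = Mul(-1, Add(11, Pow(-26, 2))) = Mul(-1, Add(11, 676)) = Mul(-1, 687) = -687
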